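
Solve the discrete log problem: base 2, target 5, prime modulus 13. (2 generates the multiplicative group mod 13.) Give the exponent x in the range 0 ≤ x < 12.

9

Successive powers of 2 modulo 13:
  2^0=1  2^1=2  2^2=4  2^3=8  2^4=3  2^5=6
  2^6=12  2^7=11  2^8=9  2^9=5
So 2^9 ≡ 5 (mod 13), giving x = 9.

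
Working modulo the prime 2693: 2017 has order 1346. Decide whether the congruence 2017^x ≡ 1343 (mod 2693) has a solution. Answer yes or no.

1343 ∈ ⟨2017⟩ iff 1343^1346 ≡ 1 (mod 2693), since |⟨2017⟩| = 1346.
1343^1346 mod 2693 = 1.
Since 1 = 1, 1343 lies in the subgroup.

yes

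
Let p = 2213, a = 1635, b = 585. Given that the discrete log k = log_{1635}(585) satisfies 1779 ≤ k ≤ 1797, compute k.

1791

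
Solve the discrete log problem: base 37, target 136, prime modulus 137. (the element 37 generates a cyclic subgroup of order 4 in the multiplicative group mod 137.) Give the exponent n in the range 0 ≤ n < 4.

2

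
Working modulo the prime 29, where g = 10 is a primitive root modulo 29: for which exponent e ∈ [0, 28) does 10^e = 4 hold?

Successive powers of 10 modulo 29:
  10^0=1  10^1=10  10^2=13  10^3=14  10^4=24  10^5=8
  10^6=22  10^7=17  10^8=25  10^9=18  10^10=6  10^11=2
  10^12=20  10^13=26  10^14=28  10^15=19  10^16=16  10^17=15
  10^18=5  10^19=21  10^20=7  10^21=12  10^22=4
So 10^22 ≡ 4 (mod 29), giving e = 22.

22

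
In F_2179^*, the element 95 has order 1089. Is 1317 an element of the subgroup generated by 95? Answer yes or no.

no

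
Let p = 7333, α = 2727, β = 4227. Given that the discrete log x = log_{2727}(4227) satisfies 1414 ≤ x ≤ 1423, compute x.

1416

Compute 2727^1414 mod 7333 = 4902, then multiply by 2727 repeatedly:
  2727^1414=4902  2727^1415=7028  2727^1416=4227
Found 4227 at exponent 1416.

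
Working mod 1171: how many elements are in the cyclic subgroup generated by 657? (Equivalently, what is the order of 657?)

585

The order of 657 must divide p − 1 = 1170 = 2 · 3^2 · 5 · 13.
Divisors: 1, 2, 3, 5, 6, 9, 10, 13, 15, 18, 26, 30, 39, 45, 65, 78, 90, 117, 130, 195, 234, 390, 585, 1170.
Check each in increasing order: 657^1 ≡ 657;  657^2 ≡ 721;  657^3 ≡ 613;  657^5 ≡ 506;  657^6 ≡ 1049;  657^9 ≡ 158;  657^10 ≡ 758;  657^13 ≡ 938;  657^15 ≡ 631;  657^18 ≡ 373;  657^26 ≡ 423;  657^30 ≡ 21;  657^39 ≡ 976;  657^45 ≡ 370;  657^65 ≡ 656;  657^78 ≡ 553;  657^90 ≡ 1064;  657^117 ≡ 1068;  657^130 ≡ 579;  657^195 ≡ 420;  657^234 ≡ 70;  657^390 ≡ 750;  657^585 ≡ 1.
Smallest exponent giving 1 is 585.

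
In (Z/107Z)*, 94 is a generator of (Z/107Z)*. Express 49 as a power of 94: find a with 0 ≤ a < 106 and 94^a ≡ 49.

44

Baby-step giant-step with m = ceil(sqrt(106)) = 11.
Baby table (94^j mod 107 for j=0..10):
  0:1  1:94  2:62  3:50  4:99  5:104  6:39  7:28
  8:64  9:24  10:9
Giant step factor: 94^(-11) ≡ 32 (mod 107).
Scan 49·32^i mod 107 for i = 0, 1, …:
  i=0: 49   i=1: 70   i=2: 100   i=3: 97
  i=4: 1
Match at i=4, j=0: a = 4·11 + 0 = 44.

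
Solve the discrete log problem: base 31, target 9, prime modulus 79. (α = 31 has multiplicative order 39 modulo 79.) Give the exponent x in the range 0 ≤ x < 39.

Successive powers of 31 modulo 79:
  31^0=1  31^1=31  31^2=13  31^3=8  31^4=11  31^5=25
  31^6=64  31^7=9
So 31^7 ≡ 9 (mod 79), giving x = 7.

7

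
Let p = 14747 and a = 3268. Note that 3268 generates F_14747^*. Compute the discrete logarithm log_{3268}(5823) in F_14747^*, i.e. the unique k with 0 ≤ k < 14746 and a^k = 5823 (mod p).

8876

Baby-step giant-step with m = ceil(sqrt(14746)) = 122.
Baby table (3268^j mod 14747 for j=0..121):
  0:1  1:3268  2:2996  3:13667  4:9840  5:8660  6:1387  7:5387
  8:11545  9:6234  10:7105  11:7362  12:6659  13:9787  14:12420  15:4816
  16:3639  17:6170  18:4411  19:7329  20:2044  21:14148  22:3819  23:4530
  24:12799  25:4640  26:3604  27:9766  28:2780  29:888  30:11572  31:5988
  32:14262  33:7696  34:6893  35:7655  36:5628  37:2795  38:5667  39:12271
  40:4535  41:14392  42:4873  43:12951  44:14725  45:1839  46:7823  47:9013
  48:4725  49:1191  50:13727  51:14209  52:11456  53:10322  54:5907  55:253
  56:972  57:5891  58:6953  59:12024  60:8424  61:11730  62:6187  63:979
  64:14020  65:13178  66:4464  67:3569  68:13362  69:1149  70:9194  71:6353
  72:12575  73:9958  74:10862  75:987  76:10670  77:7652  78:10571  79:8554
  80:8907  81:12245  82:8049  83:10231  84:3459  85:7810  86:10770  87:10018
  88:484  89:3783  90:4858  91:8172  92:14026  93:3292  94:7693  95:11836
  96:13414  97:8868  98:2769  99:9181  100:8110  101:3121  102:9251  103:918
  104:6383  105:7386  106:11356  107:7956  108:1247  109:5024  110:5021  111:9964
  112:976  113:4216  114:4190  115:7704  116:3543  117:2129  118:11735  119:7780
  120:1212  121:8620
Giant step factor: 3268^(-122) ≡ 1466 (mod 14747).
Scan 5823·1466^i mod 14747 for i = 0, 1, …:
  i=0: 5823   i=1: 12752   i=2: 9983   i=3: 6054
  i=4: 12217   i=5: 7264   i=6: 1690   i=7: 44
  i=8: 5516   i=9: 5100     …   i=71: 3812
  i=72: 14026
Match at i=72, j=92: k = 72·122 + 92 = 8876.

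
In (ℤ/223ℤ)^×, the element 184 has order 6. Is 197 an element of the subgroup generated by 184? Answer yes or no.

197 ∈ ⟨184⟩ iff 197^6 ≡ 1 (mod 223), since |⟨184⟩| = 6.
197^6 mod 223 = 120.
Since 120 ≠ 1, 197 does not lie in the subgroup.

no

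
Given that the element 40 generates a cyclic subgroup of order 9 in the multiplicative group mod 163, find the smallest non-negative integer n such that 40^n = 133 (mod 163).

2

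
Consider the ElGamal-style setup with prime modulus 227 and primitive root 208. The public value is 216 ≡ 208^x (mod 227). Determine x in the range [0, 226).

103

Baby-step giant-step with m = ceil(sqrt(226)) = 16.
Baby table (208^j mod 227 for j=0..15):
  0:1  1:208  2:134  3:178  4:23  5:17  6:131  7:8
  8:75  9:164  10:62  11:184  12:136  13:140  14:64  15:146
Giant step factor: 208^(-16) ≡ 59 (mod 227).
Scan 216·59^i mod 227 for i = 0, 1, …:
  i=0: 216   i=1: 32   i=2: 72   i=3: 162
  i=4: 24   i=5: 54   i=6: 8
Match at i=6, j=7: x = 6·16 + 7 = 103.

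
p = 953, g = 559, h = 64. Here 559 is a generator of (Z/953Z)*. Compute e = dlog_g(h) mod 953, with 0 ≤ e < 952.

Baby-step giant-step with m = ceil(sqrt(952)) = 31.
Baby table (559^j mod 953 for j=0..30):
  0:1  1:559  2:850  3:556  4:126  5:865  6:364  7:487
  8:628  9:348  10:120  11:370  12:29  13:10  14:825  15:876
  16:795  17:307  18:73  19:781  20:105  21:562  22:621  23:247
  24:841  25:290  26:100  27:626  28:183  29:326  30:211
Giant step factor: 559^(-31) ≡ 500 (mod 953).
Scan 64·500^i mod 953 for i = 0, 1, …:
  i=0: 64   i=1: 551   i=2: 83   i=3: 521
  i=4: 331   i=5: 631   i=6: 57   i=7: 863
  i=8: 744   i=9: 330   i=10: 131   i=11: 696
  i=12: 155   i=13: 307
Match at i=13, j=17: e = 13·31 + 17 = 420.

420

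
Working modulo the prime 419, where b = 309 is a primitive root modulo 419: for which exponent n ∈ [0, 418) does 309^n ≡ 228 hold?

Baby-step giant-step with m = ceil(sqrt(418)) = 21.
Baby table (309^j mod 419 for j=0..20):
  0:1  1:309  2:368  3:163  4:87  5:67  6:172  7:354
  8:27  9:382  10:299  11:211  12:254  13:133  14:35  15:340
  16:310  17:258  18:112  19:250  20:154
Giant step factor: 309^(-21) ≡ 277 (mod 419).
Scan 228·277^i mod 419 for i = 0, 1, …:
  i=0: 228   i=1: 306   i=2: 124   i=3: 409
  i=4: 163
Match at i=4, j=3: n = 4·21 + 3 = 87.

87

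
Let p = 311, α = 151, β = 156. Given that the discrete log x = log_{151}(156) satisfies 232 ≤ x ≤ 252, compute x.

238

Compute 151^232 mod 311 = 289, then multiply by 151 repeatedly:
  151^232=289  151^233=99  151^234=21  151^235=61  151^236=192
  151^237=69  151^238=156
Found 156 at exponent 238.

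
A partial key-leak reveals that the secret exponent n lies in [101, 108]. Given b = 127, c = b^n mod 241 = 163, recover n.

107

Compute 127^101 mod 241 = 92, then multiply by 127 repeatedly:
  127^101=92  127^102=116  127^103=31  127^104=81  127^105=165
  127^106=229  127^107=163
Found 163 at exponent 107.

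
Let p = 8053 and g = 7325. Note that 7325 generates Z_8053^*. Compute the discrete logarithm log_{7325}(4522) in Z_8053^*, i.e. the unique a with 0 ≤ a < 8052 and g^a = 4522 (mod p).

Baby-step giant-step with m = ceil(sqrt(8052)) = 90.
Baby table (7325^j mod 8053 for j=0..89):
  0:1  1:7325  2:6539  3:6984  4:5144  5:7866  6:7288  7:1263
  8:6631  9:4432  10:2757  11:6154  12:5409  13:165  14:675  15:7886
  16:781  17:3195  18:1357  19:2623  20:7070  21:6960  22:6510  23:3937
  24:732  25:6655  26:3066  27:6686  28:4657  29:17  30:3730  31:6474
  32:5986  33:6918  34:4874  35:3101  36:5365  37:8038  38:2867  39:6604
  40:7982  41:3370  42:2805  43:3422  44:5214  45:5224  46:5997  47:6963
  48:4326  49:7448  50:5578  51:5981  52:2505  53:4391  54:393  55:3804
  56:920  57:6692  58:289  59:7039  60:5369  61:5126  62:4864  63:2328
  64:4399  65:2622  66:7798  67:421  68:7579  69:6846  70:919  71:7420
  72:1803  73:55  74:225  75:5313  76:5629  77:1065  78:5821  79:6243
  80:5041  81:2320  82:2170  83:6681  84:244  85:7587  86:1022  87:4913
  88:6921  89:2690
Giant step factor: 7325^(-90) ≡ 1358 (mod 8053).
Scan 4522·1358^i mod 8053 for i = 0, 1, …:
  i=0: 4522   i=1: 4490   i=2: 1299   i=3: 435
  i=4: 2861   i=5: 3692   i=6: 4770   i=7: 3048
  i=8: 7995   i=9: 1766     …   i=20: 2227
  i=21: 4391
Match at i=21, j=53: a = 21·90 + 53 = 1943.

1943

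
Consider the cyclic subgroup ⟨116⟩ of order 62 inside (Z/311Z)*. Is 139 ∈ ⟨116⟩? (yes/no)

139 ∈ ⟨116⟩ iff 139^62 ≡ 1 (mod 311), since |⟨116⟩| = 62.
139^62 mod 311 = 52.
Since 52 ≠ 1, 139 does not lie in the subgroup.

no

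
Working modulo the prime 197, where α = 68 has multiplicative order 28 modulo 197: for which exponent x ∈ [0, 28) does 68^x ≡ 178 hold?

4

Successive powers of 68 modulo 197:
  68^0=1  68^1=68  68^2=93  68^3=20  68^4=178
So 68^4 ≡ 178 (mod 197), giving x = 4.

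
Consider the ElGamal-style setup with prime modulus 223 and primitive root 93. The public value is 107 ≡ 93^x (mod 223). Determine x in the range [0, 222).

157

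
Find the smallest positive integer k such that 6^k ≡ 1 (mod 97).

12

The order of 6 must divide p − 1 = 96 = 2^5 · 3.
Divisors: 1, 2, 3, 4, 6, 8, 12, 16, 24, 32, 48, 96.
Check each in increasing order: 6^1 ≡ 6;  6^2 ≡ 36;  6^3 ≡ 22;  6^4 ≡ 35;  6^6 ≡ 96;  6^8 ≡ 61;  6^12 ≡ 1.
Smallest exponent giving 1 is 12.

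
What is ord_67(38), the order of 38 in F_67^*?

The order of 38 must divide p − 1 = 66 = 2 · 3 · 11.
Divisors: 1, 2, 3, 6, 11, 22, 33, 66.
Check each in increasing order: 38^1 ≡ 38;  38^2 ≡ 37;  38^3 ≡ 66;  38^6 ≡ 1.
Smallest exponent giving 1 is 6.

6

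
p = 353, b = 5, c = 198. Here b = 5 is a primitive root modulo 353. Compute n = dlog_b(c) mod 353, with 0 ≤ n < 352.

314

Baby-step giant-step with m = ceil(sqrt(352)) = 19.
Baby table (5^j mod 353 for j=0..18):
  0:1  1:5  2:25  3:125  4:272  5:301  6:93  7:112
  8:207  9:329  10:233  11:106  12:177  13:179  14:189  15:239
  16:136  17:327  18:223
Giant step factor: 5^(-19) ≡ 145 (mod 353).
Scan 198·145^i mod 353 for i = 0, 1, …:
  i=0: 198   i=1: 117   i=2: 21   i=3: 221
  i=4: 275   i=5: 339   i=6: 88   i=7: 52
  i=8: 127   i=9: 59     …   i=15: 340
  i=16: 233
Match at i=16, j=10: n = 16·19 + 10 = 314.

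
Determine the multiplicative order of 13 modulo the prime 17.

4

The order of 13 must divide p − 1 = 16 = 2^4.
Divisors: 1, 2, 4, 8, 16.
Check each in increasing order: 13^1 ≡ 13;  13^2 ≡ 16;  13^4 ≡ 1.
Smallest exponent giving 1 is 4.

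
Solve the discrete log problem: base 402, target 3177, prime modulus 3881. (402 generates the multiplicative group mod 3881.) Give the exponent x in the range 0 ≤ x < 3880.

Baby-step giant-step with m = ceil(sqrt(3880)) = 63.
Baby table (402^j mod 3881 for j=0..62):
  0:1  1:402  2:2483  3:749  4:2261  5:768  6:2137  7:1373
  8:844  9:1641  10:3793  11:3434  12:2713  13:65  14:2844  15:2274
  16:2113  17:3368  18:3348  19:3070  20:3863  21:526  22:1878  23:2042
  24:1993  25:1700  26:344  27:2453  28:332  29:1510  30:1584  31:284
  32:1619  33:2711  34:3142  35:1759  36:776  37:1472  38:1832  39:2955
  40:324  41:2175  42:1125  43:2054  44:2936  45:448  46:1570  47:2418
  48:1786  49:3868  50:2536  51:2650  52:1906  53:1655  54:1659  55:3267
  56:1556  57:671  58:1953  59:1144  60:1930  61:3541  62:3036
Giant step factor: 402^(-63) ≡ 2215 (mod 3881).
Scan 3177·2215^i mod 3881 for i = 0, 1, …:
  i=0: 3177   i=1: 802   i=2: 2813   i=3: 1790
  i=4: 2349   i=5: 2495   i=6: 3762   i=7: 323
  i=8: 1341   i=9: 1350     …   i=54: 169
  i=55: 1759
Match at i=55, j=35: x = 55·63 + 35 = 3500.

3500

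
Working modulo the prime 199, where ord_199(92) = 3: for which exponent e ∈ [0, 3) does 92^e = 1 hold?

0

Successive powers of 92 modulo 199:
  92^0=1
So 92^0 ≡ 1 (mod 199), giving e = 0.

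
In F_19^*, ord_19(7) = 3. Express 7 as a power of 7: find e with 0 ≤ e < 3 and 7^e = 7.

1

Successive powers of 7 modulo 19:
  7^0=1  7^1=7
So 7^1 ≡ 7 (mod 19), giving e = 1.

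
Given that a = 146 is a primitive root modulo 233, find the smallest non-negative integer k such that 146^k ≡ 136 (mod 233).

Baby-step giant-step with m = ceil(sqrt(232)) = 16.
Baby table (146^j mod 233 for j=0..15):
  0:1  1:146  2:113  3:188  4:187  5:41  6:161  7:206
  8:19  9:211  10:50  11:77  12:58  13:80  14:30  15:186
Giant step factor: 146^(-16) ≡ 71 (mod 233).
Scan 136·71^i mod 233 for i = 0, 1, …:
  i=0: 136   i=1: 103   i=2: 90   i=3: 99
  i=4: 39   i=5: 206
Match at i=5, j=7: k = 5·16 + 7 = 87.

87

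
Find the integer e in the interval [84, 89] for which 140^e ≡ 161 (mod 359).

87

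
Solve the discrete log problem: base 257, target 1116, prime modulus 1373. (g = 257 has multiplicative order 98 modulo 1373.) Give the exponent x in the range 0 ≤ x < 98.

Baby-step giant-step with m = ceil(sqrt(98)) = 10.
Baby table (257^j mod 1373 for j=0..9):
  0:1  1:257  2:145  3:194  4:430  5:670  6:565  7:1040
  8:918  9:1143
Giant step factor: 257^(-10) ≡ 58 (mod 1373).
Scan 1116·58^i mod 1373 for i = 0, 1, …:
  i=0: 1116   i=1: 197   i=2: 442   i=3: 922
  i=4: 1302   i=5: 1
Match at i=5, j=0: x = 5·10 + 0 = 50.

50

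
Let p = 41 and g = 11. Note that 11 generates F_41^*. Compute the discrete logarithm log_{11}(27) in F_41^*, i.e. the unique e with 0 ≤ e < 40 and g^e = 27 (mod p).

15

Successive powers of 11 modulo 41:
  11^0=1  11^1=11  11^2=39  11^3=19  11^4=4  11^5=3
  11^6=33  11^7=35  11^8=16  11^9=12  11^10=9  11^11=17
  11^12=23  11^13=7  11^14=36  11^15=27
So 11^15 ≡ 27 (mod 41), giving e = 15.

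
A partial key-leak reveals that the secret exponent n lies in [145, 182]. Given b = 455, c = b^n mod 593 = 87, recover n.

177

Compute 455^145 mod 593 = 474, then multiply by 455 repeatedly:
  455^145=474  455^146=411  455^147=210  455^148=77  455^149=48
  455^150=492  455^151=299  455^152=248  455^153=170  455^154=260
  455^155=293  455^156=483  455^157=355  455^158=229  455^159=420
  455^160=154  455^161=96  455^162=391  455^163=5  455^164=496
  455^165=340  455^166=520  455^167=586  455^168=373  455^169=117
  455^170=458  455^171=247  455^172=308  455^173=192  455^174=189
  455^175=10  455^176=399  455^177=87
Found 87 at exponent 177.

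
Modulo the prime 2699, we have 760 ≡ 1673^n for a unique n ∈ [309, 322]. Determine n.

Compute 1673^309 mod 2699 = 476, then multiply by 1673 repeatedly:
  1673^309=476  1673^310=143  1673^311=1727  1673^312=1341  1673^313=624
  1673^314=2138  1673^315=699  1673^316=760
Found 760 at exponent 316.

316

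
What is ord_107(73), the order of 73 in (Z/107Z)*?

The order of 73 must divide p − 1 = 106 = 2 · 53.
Divisors: 1, 2, 53, 106.
Check each in increasing order: 73^1 ≡ 73;  73^2 ≡ 86;  73^53 ≡ 106;  73^106 ≡ 1.
Smallest exponent giving 1 is 106.

106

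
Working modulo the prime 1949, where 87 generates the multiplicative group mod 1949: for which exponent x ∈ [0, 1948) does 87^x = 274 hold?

104

Baby-step giant-step with m = ceil(sqrt(1948)) = 45.
Baby table (87^j mod 1949 for j=0..44):
  0:1  1:87  2:1722  3:1690  4:855  5:323  6:815  7:741
  8:150  9:1356  10:1032  11:130  12:1565  13:1674  14:1412  15:57
  16:1061  17:704  18:829  19:10  20:870  21:1628  22:1308  23:754
  24:1281  25:354  26:1563  27:1500  28:1866  29:575  30:1300  31:58
  32:1148  33:477  34:570  35:865  36:1193  37:494  38:100  39:904
  40:688  41:1386  42:1693  43:1116  44:1591
Giant step factor: 87^(-45) ≡ 1590 (mod 1949).
Scan 274·1590^i mod 1949 for i = 0, 1, …:
  i=0: 274   i=1: 1033   i=2: 1412
Match at i=2, j=14: x = 2·45 + 14 = 104.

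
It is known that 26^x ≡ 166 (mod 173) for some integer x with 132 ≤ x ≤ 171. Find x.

155

Compute 26^132 mod 173 = 109, then multiply by 26 repeatedly:
  26^132=109  26^133=66  26^134=159  26^135=155  26^136=51
  26^137=115  26^138=49  26^139=63  26^140=81  26^141=30
  26^142=88  26^143=39  26^144=149  26^145=68  26^146=38
  26^147=123  26^148=84  26^149=108  26^150=40  26^151=2
  26^152=52  26^153=141  26^154=33  26^155=166
Found 166 at exponent 155.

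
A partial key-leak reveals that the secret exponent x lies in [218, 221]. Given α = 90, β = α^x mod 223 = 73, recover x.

Compute 90^218 mod 223 = 73, then multiply by 90 repeatedly:
  90^218=73
Found 73 at exponent 218.

218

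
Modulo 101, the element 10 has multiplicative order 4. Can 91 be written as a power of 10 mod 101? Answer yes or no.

⟨10⟩ has order 4; its elements mod 101 are {1, 10, 91, 100}.
91 is in this set.

yes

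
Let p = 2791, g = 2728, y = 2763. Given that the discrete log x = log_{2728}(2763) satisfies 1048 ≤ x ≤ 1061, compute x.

1055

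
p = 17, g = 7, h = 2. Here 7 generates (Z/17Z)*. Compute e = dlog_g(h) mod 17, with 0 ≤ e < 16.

10

Successive powers of 7 modulo 17:
  7^0=1  7^1=7  7^2=15  7^3=3  7^4=4  7^5=11
  7^6=9  7^7=12  7^8=16  7^9=10  7^10=2
So 7^10 ≡ 2 (mod 17), giving e = 10.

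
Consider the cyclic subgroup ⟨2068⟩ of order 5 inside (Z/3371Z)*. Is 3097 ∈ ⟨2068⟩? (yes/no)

no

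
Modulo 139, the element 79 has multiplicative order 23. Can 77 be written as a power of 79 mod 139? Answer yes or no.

yes

77 ∈ ⟨79⟩ iff 77^23 ≡ 1 (mod 139), since |⟨79⟩| = 23.
77^23 mod 139 = 1.
Since 1 = 1, 77 lies in the subgroup.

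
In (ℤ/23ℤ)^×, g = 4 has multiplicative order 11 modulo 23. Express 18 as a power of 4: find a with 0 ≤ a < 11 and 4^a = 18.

Successive powers of 4 modulo 23:
  4^0=1  4^1=4  4^2=16  4^3=18
So 4^3 ≡ 18 (mod 23), giving a = 3.

3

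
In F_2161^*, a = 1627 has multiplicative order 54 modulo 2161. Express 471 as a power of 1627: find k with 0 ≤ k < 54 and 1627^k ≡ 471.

10

Successive powers of 1627 modulo 2161:
  1627^0=1  1627^1=1627  1627^2=2065  1627^3=1561  1627^4=572  1627^5=1414
  1627^6=1274  1627^7=399  1627^8=873  1627^9=594  1627^10=471
So 1627^10 ≡ 471 (mod 2161), giving k = 10.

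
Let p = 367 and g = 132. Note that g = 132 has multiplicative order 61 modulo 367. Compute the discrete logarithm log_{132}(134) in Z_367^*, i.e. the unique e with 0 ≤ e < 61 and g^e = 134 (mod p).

Baby-step giant-step with m = ceil(sqrt(61)) = 8.
Baby table (132^j mod 367 for j=0..7):
  0:1  1:132  2:175  3:346  4:164  5:362  6:74  7:226
Giant step factor: 132^(-8) ≡ 7 (mod 367).
Scan 134·7^i mod 367 for i = 0, 1, …:
  i=0: 134   i=1: 204   i=2: 327   i=3: 87
  i=4: 242   i=5: 226
Match at i=5, j=7: e = 5·8 + 7 = 47.

47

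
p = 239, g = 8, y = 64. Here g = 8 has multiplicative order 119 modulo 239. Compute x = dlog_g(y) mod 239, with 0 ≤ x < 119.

Successive powers of 8 modulo 239:
  8^0=1  8^1=8  8^2=64
So 8^2 ≡ 64 (mod 239), giving x = 2.

2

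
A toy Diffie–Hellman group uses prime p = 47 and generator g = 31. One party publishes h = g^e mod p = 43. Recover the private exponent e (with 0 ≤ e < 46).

35

Baby-step giant-step with m = ceil(sqrt(46)) = 7.
Baby table (31^j mod 47 for j=0..6):
  0:1  1:31  2:21  3:40  4:18  5:41  6:2
Giant step factor: 31^(-7) ≡ 22 (mod 47).
Scan 43·22^i mod 47 for i = 0, 1, …:
  i=0: 43   i=1: 6   i=2: 38   i=3: 37
  i=4: 15   i=5: 1
Match at i=5, j=0: e = 5·7 + 0 = 35.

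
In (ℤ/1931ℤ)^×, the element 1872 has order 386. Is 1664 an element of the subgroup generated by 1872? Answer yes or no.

1664 ∈ ⟨1872⟩ iff 1664^386 ≡ 1 (mod 1931), since |⟨1872⟩| = 386.
1664^386 mod 1931 = 1.
Since 1 = 1, 1664 lies in the subgroup.

yes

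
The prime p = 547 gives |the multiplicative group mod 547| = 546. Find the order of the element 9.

7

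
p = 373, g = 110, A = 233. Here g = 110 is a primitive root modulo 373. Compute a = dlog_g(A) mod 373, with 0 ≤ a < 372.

Baby-step giant-step with m = ceil(sqrt(372)) = 20.
Baby table (110^j mod 373 for j=0..19):
  0:1  1:110  2:164  3:136  4:40  5:297  6:219  7:218
  8:108  9:317  10:181  11:141  12:217  13:371  14:153  15:45
  16:101  17:293  18:152  19:308
Giant step factor: 110^(-20) ≡ 148 (mod 373).
Scan 233·148^i mod 373 for i = 0, 1, …:
  i=0: 233   i=1: 168   i=2: 246   i=3: 227
  i=4: 26   i=5: 118   i=6: 306   i=7: 155
  i=8: 187   i=9: 74     …   i=15: 126
  i=16: 371
Match at i=16, j=13: a = 16·20 + 13 = 333.

333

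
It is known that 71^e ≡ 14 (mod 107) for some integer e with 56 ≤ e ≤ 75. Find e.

Compute 71^56 mod 107 = 4, then multiply by 71 repeatedly:
  71^56=4  71^57=70  71^58=48  71^59=91  71^60=41
  71^61=22  71^62=64  71^63=50  71^64=19  71^65=65
  71^66=14
Found 14 at exponent 66.

66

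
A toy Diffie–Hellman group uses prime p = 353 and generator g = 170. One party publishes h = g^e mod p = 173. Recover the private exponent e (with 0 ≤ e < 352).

Baby-step giant-step with m = ceil(sqrt(352)) = 19.
Baby table (170^j mod 353 for j=0..18):
  0:1  1:170  2:307  3:299  4:351  5:13  6:92  7:108
  8:4  9:327  10:169  11:137  12:345  13:52  14:15  15:79
  16:16  17:249  18:323
Giant step factor: 170^(-19) ≡ 105 (mod 353).
Scan 173·105^i mod 353 for i = 0, 1, …:
  i=0: 173   i=1: 162   i=2: 66   i=3: 223
  i=4: 117   i=5: 283   i=6: 63   i=7: 261
  i=8: 224   i=9: 222     …   i=15: 240
  i=16: 137
Match at i=16, j=11: e = 16·19 + 11 = 315.

315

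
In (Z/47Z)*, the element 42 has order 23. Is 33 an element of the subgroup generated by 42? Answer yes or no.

no

⟨42⟩ has order 23; its elements mod 47 are {1, 2, 3, 4, 6, 7, 8, 9, 12, 14, 16, 17, 18, 21, 24, 25, 27, 28, 32, 34, 36, 37, 42}.
33 is not in this set.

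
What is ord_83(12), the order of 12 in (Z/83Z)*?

41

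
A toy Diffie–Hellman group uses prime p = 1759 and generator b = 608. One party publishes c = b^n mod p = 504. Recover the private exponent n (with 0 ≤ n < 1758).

733

Baby-step giant-step with m = ceil(sqrt(1758)) = 42.
Baby table (608^j mod 1759 for j=0..41):
  0:1  1:608  2:274  3:1246  4:1198  5:158  6:1078  7:1076
  8:1619  9:1071  10:338  11:1460  12:1144  13:747  14:354  15:634
  16:251  17:1334  18:173  19:1403  20:1668  21:960  22:1451  23:949
  24:40  25:1453  26:406  27:588  28:427  29:1043  30:904  31:824
  32:1436  33:624  34:1207  35:353  36:26  37:1736  38:88  39:734
  40:1245  41:590
Giant step factor: 608^(-42) ≡ 834 (mod 1759).
Scan 504·834^i mod 1759 for i = 0, 1, …:
  i=0: 504   i=1: 1694   i=2: 319   i=3: 437
  i=4: 345   i=5: 1013   i=6: 522   i=7: 875
  i=8: 1524   i=9: 1018     …   i=16: 839
  i=17: 1403
Match at i=17, j=19: n = 17·42 + 19 = 733.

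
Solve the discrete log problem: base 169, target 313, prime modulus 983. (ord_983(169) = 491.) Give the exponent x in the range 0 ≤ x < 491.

416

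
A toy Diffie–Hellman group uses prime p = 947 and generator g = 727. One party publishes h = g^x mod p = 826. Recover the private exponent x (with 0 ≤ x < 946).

233

Baby-step giant-step with m = ceil(sqrt(946)) = 31.
Baby table (727^j mod 947 for j=0..30):
  0:1  1:727  2:103  3:68  4:192  5:375  6:836  7:745
  8:878  9:28  10:469  11:43  12:10  13:641  14:83  15:680
  16:26  17:909  18:784  19:821  20:257  21:280  22:902  23:430
  24:100  25:728  26:830  27:171  28:260  29:567  30:264
Giant step factor: 727^(-31) ≡ 829 (mod 947).
Scan 826·829^i mod 947 for i = 0, 1, …:
  i=0: 826   i=1: 73   i=2: 856   i=3: 321
  i=4: 2   i=5: 711   i=6: 385   i=7: 26
Match at i=7, j=16: x = 7·31 + 16 = 233.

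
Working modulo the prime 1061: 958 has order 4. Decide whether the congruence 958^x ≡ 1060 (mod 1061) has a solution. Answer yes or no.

1060 ∈ ⟨958⟩ iff 1060^4 ≡ 1 (mod 1061), since |⟨958⟩| = 4.
1060^4 mod 1061 = 1.
Since 1 = 1, 1060 lies in the subgroup.

yes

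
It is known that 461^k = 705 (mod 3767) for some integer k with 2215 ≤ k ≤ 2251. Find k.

2228

Compute 461^2215 mod 3767 = 2747, then multiply by 461 repeatedly:
  461^2215=2747  461^2216=655  461^2217=595  461^2218=3071  461^2219=3106
  461^2220=406  461^2221=2583  461^2222=391  461^2223=3202  461^2224=3225
  461^2225=2527  461^2226=944  461^2227=1979  461^2228=705
Found 705 at exponent 2228.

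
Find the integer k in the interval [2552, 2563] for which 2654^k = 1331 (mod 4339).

Compute 2654^2552 mod 4339 = 3869, then multiply by 2654 repeatedly:
  2654^2552=3869  2654^2553=2252  2654^2554=2005  2654^2555=1656  2654^2556=3956
  2654^2557=3183  2654^2558=3988  2654^2559=1331
Found 1331 at exponent 2559.

2559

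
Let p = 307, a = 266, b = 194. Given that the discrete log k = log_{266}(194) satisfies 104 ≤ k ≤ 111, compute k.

111

Compute 266^104 mod 307 = 26, then multiply by 266 repeatedly:
  266^104=26  266^105=162  266^106=112  266^107=13  266^108=81
  266^109=56  266^110=160  266^111=194
Found 194 at exponent 111.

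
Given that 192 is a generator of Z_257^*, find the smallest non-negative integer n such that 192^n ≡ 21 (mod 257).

150

Baby-step giant-step with m = ceil(sqrt(256)) = 16.
Baby table (192^j mod 257 for j=0..15):
  0:1  1:192  2:113  3:108  4:176  5:125  6:99  7:247
  8:136  9:155  10:205  11:39  12:35  13:38  14:100  15:182
Giant step factor: 192^(-16) ≡ 32 (mod 257).
Scan 21·32^i mod 257 for i = 0, 1, …:
  i=0: 21   i=1: 158   i=2: 173   i=3: 139
  i=4: 79   i=5: 215   i=6: 198   i=7: 168
  i=8: 236   i=9: 99
Match at i=9, j=6: n = 9·16 + 6 = 150.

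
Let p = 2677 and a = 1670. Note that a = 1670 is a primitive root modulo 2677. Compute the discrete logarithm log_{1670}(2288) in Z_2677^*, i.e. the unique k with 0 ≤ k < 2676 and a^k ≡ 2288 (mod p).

Baby-step giant-step with m = ceil(sqrt(2676)) = 52.
Baby table (1670^j mod 2677 for j=0..51):
  0:1  1:1670  2:2143  3:2338  4:1394  5:1667  6:2487  7:1263
  8:2411  9:162  10:163  11:1833  12:1299  13:960  14:2354  15:1344
  16:1154  17:2417  18:2151  19:2313  20:2476  21:1632  22:254  23:1214
  24:891  25:2235  26:712  27:452  28:2603  29:2239  30:2038  31:993
  32:1247  33:2461  34:675  35:233  36:945  37:1397  38:1323  39:885
  40:246  41:1239  42:2486  43:2270  44:268  45:501  46:1446  47:166
  48:1489  49:2374  50:2620  51:1182
Giant step factor: 1670^(-52) ≡ 2469 (mod 2677).
Scan 2288·2469^i mod 2677 for i = 0, 1, …:
  i=0: 2288   i=1: 602   i=2: 603   i=3: 395
  i=4: 827   i=5: 1989   i=6: 1223   i=7: 2608
  i=8: 967   i=9: 2316     …   i=47: 1777
  i=48: 2487
Match at i=48, j=6: k = 48·52 + 6 = 2502.

2502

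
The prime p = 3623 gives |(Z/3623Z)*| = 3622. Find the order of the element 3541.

1811

The order of 3541 must divide p − 1 = 3622 = 2 · 1811.
Divisors: 1, 2, 1811, 3622.
Check each in increasing order: 3541^1 ≡ 3541;  3541^2 ≡ 3101;  3541^1811 ≡ 1.
Smallest exponent giving 1 is 1811.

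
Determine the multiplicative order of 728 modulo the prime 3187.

3186

The order of 728 must divide p − 1 = 3186 = 2 · 3^3 · 59.
Divisors: 1, 2, 3, 6, 9, 18, 27, 54, 59, 118, 177, 354, 531, 1062, 1593, 3186.
Check each in increasing order: 728^1 ≡ 728;  728^2 ≡ 942;  728^3 ≡ 571;  728^6 ≡ 967;  728^9 ≡ 806;  728^18 ≡ 2675;  728^27 ≡ 1638;  728^54 ≡ 2777;  728^59 ≡ 2406;  728^118 ≡ 1244;  728^177 ≡ 471;  728^354 ≡ 1938;  728^531 ≡ 1316;  728^1062 ≡ 1315;  728^1593 ≡ 3186;  728^3186 ≡ 1.
Smallest exponent giving 1 is 3186.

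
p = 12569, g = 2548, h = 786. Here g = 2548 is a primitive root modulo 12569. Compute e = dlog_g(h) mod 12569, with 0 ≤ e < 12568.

528

Baby-step giant-step with m = ceil(sqrt(12568)) = 113.
Baby table (2548^j mod 12569 for j=0..112):
  0:1  1:2548  2:6700  3:2898  4:6101  5:10064  6:2312  7:8684
  8:5392  9:899  10:3094  11:2749  12:3519  13:4715  14:10425  15:4603
  16:1567  17:8343  18:3785  19:3757  20:7827  21:8762  22:3032  23:8170
  24:2896  25:1005  26:9233  27:9085  28:9051  29:10402  30:8844  31:10864
  32:4534  33:1721  34:11096  35:4927  36:10134  37:4706  38:62  39:7148
  40:623  41:3710  42:1192  43:8087  44:5085  45:10510  46:7510  47:5462
  48:3293  49:7041  50:4505  51:3243  52:5331  53:8868  54:9171  55:1937
  56:8428  57:6692  58:7652  59:2777  60:12018  61:3780  62:3586  63:12034
  64:6841  65:10234  66:8126  67:3905  68:7861  69:7411  70:4590  71:6150
  72:9226  73:3818  74:12427  75:2685  76:3844  77:3261  78:919  79:3778
  80:11059  81:11203  82:1045  83:10601  84:567  85:11850  86:3062  87:9196
  88:2792  89:12531  90:3728  91:9349  92:2997  93:6973  94:7207  95:127
  96:9371  97:8777  98:3545  99:8118  100:8659  101:4537  102:9365  103:6058
  104:1052  105:3299  106:9760  107:6998  108:8062  109:4230  110:6407  111:10474
  112:3765
Giant step factor: 2548^(-113) ≡ 1452 (mod 12569).
Scan 786·1452^i mod 12569 for i = 0, 1, …:
  i=0: 786   i=1: 10062   i=2: 4846   i=3: 10321
  i=4: 3844
Match at i=4, j=76: e = 4·113 + 76 = 528.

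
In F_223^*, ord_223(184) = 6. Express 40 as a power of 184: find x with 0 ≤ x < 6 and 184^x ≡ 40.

5

Successive powers of 184 modulo 223:
  184^0=1  184^1=184  184^2=183  184^3=222  184^4=39  184^5=40
So 184^5 ≡ 40 (mod 223), giving x = 5.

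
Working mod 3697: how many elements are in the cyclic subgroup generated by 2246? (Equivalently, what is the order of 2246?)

1232

The order of 2246 must divide p − 1 = 3696 = 2^4 · 3 · 7 · 11.
Divisors: 1, 2, 3, 4, 6, 7, 8, 11, 12, 14, 16, 21, 22, 24, 28, 33, 42, 44, 48, 56, 66, 77, 84, 88, 112, 132, 154, 168, 176, 231, 264, 308, 336, 462, 528, 616, 924, 1232, 1848, 3696.
Check each in increasing order: 2246^1 ≡ 2246;  2246^2 ≡ 1808;  2246^3 ≡ 1462;  2246^4 ≡ 716;  2246^6 ≡ 578;  2246^7 ≡ 541;  2246^8 ≡ 2470;  2246^11 ≡ 2868;  2246^12 ≡ 1354;  2246^14 ≡ 618;  2246^16 ≡ 850;  2246^21 ≡ 1608;  2246^22 ≡ 3296;  2246^24 ≡ 3301;  2246^28 ≡ 1133;  2246^33 ≡ 3396;  2246^42 ≡ 1461;  2246^44 ≡ 1830;  2246^48 ≡ 1542;  2246^56 ≡ 830;  2246^66 ≡ 1873;  2246^77 ≡ 23;  2246^84 ≡ 1352;  2246^88 ≡ 3115;  2246^112 ≡ 1258;  2246^132 ≡ 3373;  2246^154 ≡ 529;  2246^168 ≡ 1586;  2246^176 ≡ 2297;  2246^231 ≡ 1076;  2246^264 ≡ 1460;  2246^308 ≡ 2566;  2246^336 ≡ 1436;  2246^462 ≡ 615;  2246^528 ≡ 2128;  2246^616 ≡ 3696;  2246^924 ≡ 1131;  2246^1232 ≡ 1.
Smallest exponent giving 1 is 1232.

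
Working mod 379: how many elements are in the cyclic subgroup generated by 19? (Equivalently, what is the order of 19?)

The order of 19 must divide p − 1 = 378 = 2 · 3^3 · 7.
Divisors: 1, 2, 3, 6, 7, 9, 14, 18, 21, 27, 42, 54, 63, 126, 189, 378.
Check each in increasing order: 19^1 ≡ 19;  19^2 ≡ 361;  19^3 ≡ 37;  19^6 ≡ 232;  19^7 ≡ 239;  19^9 ≡ 246;  19^14 ≡ 271;  19^18 ≡ 255;  19^21 ≡ 339;  19^27 ≡ 195;  19^42 ≡ 84;  19^54 ≡ 125;  19^63 ≡ 51;  19^126 ≡ 327;  19^189 ≡ 1.
Smallest exponent giving 1 is 189.

189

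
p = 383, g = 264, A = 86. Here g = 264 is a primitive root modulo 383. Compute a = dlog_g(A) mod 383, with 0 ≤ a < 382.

Baby-step giant-step with m = ceil(sqrt(382)) = 20.
Baby table (264^j mod 383 for j=0..19):
  0:1  1:264  2:373  3:41  4:100  5:356  6:149  7:270
  8:42  9:364  10:346  11:190  12:370  13:15  14:130  15:233
  16:232  17:351  18:361  19:320
Giant step factor: 264^(-20) ≡ 336 (mod 383).
Scan 86·336^i mod 383 for i = 0, 1, …:
  i=0: 86   i=1: 171   i=2: 6   i=3: 101
  i=4: 232
Match at i=4, j=16: a = 4·20 + 16 = 96.

96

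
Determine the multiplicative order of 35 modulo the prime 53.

The order of 35 must divide p − 1 = 52 = 2^2 · 13.
Divisors: 1, 2, 4, 13, 26, 52.
Check each in increasing order: 35^1 ≡ 35;  35^2 ≡ 6;  35^4 ≡ 36;  35^13 ≡ 30;  35^26 ≡ 52;  35^52 ≡ 1.
Smallest exponent giving 1 is 52.

52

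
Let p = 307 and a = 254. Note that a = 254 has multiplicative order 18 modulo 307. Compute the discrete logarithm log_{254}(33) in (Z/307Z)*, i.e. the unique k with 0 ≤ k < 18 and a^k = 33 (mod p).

13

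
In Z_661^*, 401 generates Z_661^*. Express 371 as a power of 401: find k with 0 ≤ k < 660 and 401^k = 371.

353

Baby-step giant-step with m = ceil(sqrt(660)) = 26.
Baby table (401^j mod 661 for j=0..25):
  0:1  1:401  2:178  3:651  4:617  5:203  6:100  7:440
  8:614  9:322  10:227  11:470  12:85  13:374  14:588  15:472
  16:226  17:69  18:568  19:384  20:632  21:269  22:126  23:290
  24:615  25:62
Giant step factor: 401^(-26) ≡ 488 (mod 661).
Scan 371·488^i mod 661 for i = 0, 1, …:
  i=0: 371   i=1: 595   i=2: 181   i=3: 415
  i=4: 254   i=5: 345   i=6: 466   i=7: 24
  i=8: 475   i=9: 450   i=10: 148   i=11: 175
  i=12: 131   i=13: 472
Match at i=13, j=15: k = 13·26 + 15 = 353.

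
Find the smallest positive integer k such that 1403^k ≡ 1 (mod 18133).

4533

The order of 1403 must divide p − 1 = 18132 = 2^2 · 3 · 1511.
Divisors: 1, 2, 3, 4, 6, 12, 1511, 3022, 4533, 6044, 9066, 18132.
Check each in increasing order: 1403^1 ≡ 1403;  1403^2 ≡ 10045;  1403^3 ≡ 3794;  1403^4 ≡ 10013;  1403^6 ≡ 14967;  1403^12 ≡ 14140;  1403^1511 ≡ 14603;  1403^3022 ≡ 3529;  1403^4533 ≡ 1.
Smallest exponent giving 1 is 4533.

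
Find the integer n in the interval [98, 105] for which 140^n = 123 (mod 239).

99

Compute 140^98 mod 239 = 6, then multiply by 140 repeatedly:
  140^98=6  140^99=123
Found 123 at exponent 99.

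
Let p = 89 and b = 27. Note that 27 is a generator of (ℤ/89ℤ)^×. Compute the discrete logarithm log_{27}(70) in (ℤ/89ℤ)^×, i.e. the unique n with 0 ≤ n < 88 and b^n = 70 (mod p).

85

Baby-step giant-step with m = ceil(sqrt(88)) = 10.
Baby table (27^j mod 89 for j=0..9):
  0:1  1:27  2:17  3:14  4:22  5:60  6:18  7:41
  8:39  9:74
Giant step factor: 27^(-10) ≡ 69 (mod 89).
Scan 70·69^i mod 89 for i = 0, 1, …:
  i=0: 70   i=1: 24   i=2: 54   i=3: 77
  i=4: 62   i=5: 6   i=6: 58   i=7: 86
  i=8: 60
Match at i=8, j=5: n = 8·10 + 5 = 85.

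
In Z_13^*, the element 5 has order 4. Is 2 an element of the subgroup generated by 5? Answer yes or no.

⟨5⟩ has order 4; its elements mod 13 are {1, 5, 8, 12}.
2 is not in this set.

no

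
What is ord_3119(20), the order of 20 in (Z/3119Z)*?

1559

The order of 20 must divide p − 1 = 3118 = 2 · 1559.
Divisors: 1, 2, 1559, 3118.
Check each in increasing order: 20^1 ≡ 20;  20^2 ≡ 400;  20^1559 ≡ 1.
Smallest exponent giving 1 is 1559.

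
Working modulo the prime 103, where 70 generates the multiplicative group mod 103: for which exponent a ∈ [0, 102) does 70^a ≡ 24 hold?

93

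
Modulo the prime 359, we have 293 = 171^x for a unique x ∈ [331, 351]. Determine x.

Compute 171^331 mod 359 = 299, then multiply by 171 repeatedly:
  171^331=299  171^332=151  171^333=332  171^334=50  171^335=293
Found 293 at exponent 335.

335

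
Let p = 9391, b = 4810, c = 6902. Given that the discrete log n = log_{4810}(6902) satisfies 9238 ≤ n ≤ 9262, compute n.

9256

Compute 4810^9238 mod 9391 = 5224, then multiply by 4810 repeatedly:
  4810^9238=5224  4810^9239=6515  4810^9240=8774  4810^9241=9177  4810^9242=3670
  4810^9243=7011  4810^9244=9220  4810^9245=3898  4810^9246=4944  4810^9247=2628
  4810^9248=394  4810^9249=7549  4810^9250=5084  4810^9251=9267  4810^9252=4584
  4810^9253=8363  4810^9254=4377  4810^9255=8139  4810^9256=6902
Found 6902 at exponent 9256.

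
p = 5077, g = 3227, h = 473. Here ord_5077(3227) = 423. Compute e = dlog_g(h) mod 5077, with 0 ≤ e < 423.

Baby-step giant-step with m = ceil(sqrt(423)) = 21.
Baby table (3227^j mod 5077 for j=0..20):
  0:1  1:3227  2:602  3:3240  4:1937  5:912  6:3441  7:708
  8:66  9:4825  10:4193  11:606  12:917  13:4345  14:3718  15:1035
  16:4356  17:3676  18:2580  19:4457  20:4675
Giant step factor: 3227^(-21) ≡ 473 (mod 5077).
Scan 473·473^i mod 5077 for i = 0, 1, …:
  i=0: 473   i=1: 341   i=2: 3906   i=3: 4587
  i=4: 1772   i=5: 451   i=6: 89   i=7: 1481
  i=8: 4964   i=9: 2398     …   i=18: 3184
  i=19: 3240
Match at i=19, j=3: e = 19·21 + 3 = 402.

402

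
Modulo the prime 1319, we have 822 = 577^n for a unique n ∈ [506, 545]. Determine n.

Compute 577^506 mod 1319 = 75, then multiply by 577 repeatedly:
  577^506=75  577^507=1067  577^508=1005  577^509=844  577^510=277
  577^511=230  577^512=810  577^513=444  577^514=302  577^515=146
  577^516=1145  577^517=1165  577^518=834  577^519=1102  577^520=96
  577^521=1313  577^522=495  577^523=711  577^524=38  577^525=822
Found 822 at exponent 525.

525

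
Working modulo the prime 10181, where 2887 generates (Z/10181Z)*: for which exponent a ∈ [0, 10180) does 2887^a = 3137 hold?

8664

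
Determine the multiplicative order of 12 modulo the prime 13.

2

The order of 12 must divide p − 1 = 12 = 2^2 · 3.
Divisors: 1, 2, 3, 4, 6, 12.
Check each in increasing order: 12^1 ≡ 12;  12^2 ≡ 1.
Smallest exponent giving 1 is 2.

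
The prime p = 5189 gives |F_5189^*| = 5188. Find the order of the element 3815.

2594

The order of 3815 must divide p − 1 = 5188 = 2^2 · 1297.
Divisors: 1, 2, 4, 1297, 2594, 5188.
Check each in increasing order: 3815^1 ≡ 3815;  3815^2 ≡ 4269;  3815^4 ≡ 593;  3815^1297 ≡ 5188;  3815^2594 ≡ 1.
Smallest exponent giving 1 is 2594.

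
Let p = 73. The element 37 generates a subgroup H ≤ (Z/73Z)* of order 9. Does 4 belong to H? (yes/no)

yes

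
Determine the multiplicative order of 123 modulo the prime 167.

166

The order of 123 must divide p − 1 = 166 = 2 · 83.
Divisors: 1, 2, 83, 166.
Check each in increasing order: 123^1 ≡ 123;  123^2 ≡ 99;  123^83 ≡ 166;  123^166 ≡ 1.
Smallest exponent giving 1 is 166.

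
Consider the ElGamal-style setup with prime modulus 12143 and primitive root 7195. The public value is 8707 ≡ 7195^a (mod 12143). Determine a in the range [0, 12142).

5860

Baby-step giant-step with m = ceil(sqrt(12142)) = 111.
Baby table (7195^j mod 12143 for j=0..110):
  0:1  1:7195  2:2416  3:6487  4:8416  5:8122  6:5674  7:11807
  8:11080  9:1805  10:6108  11:1543  12:3183  13:12130  14:3609  15:5021
  16:670  17:12022  18:3701  19:11239  20:4368  21:1676  22:821  23:5597
  24:4227  25:7193  26:169  27:1655  28:7585  29:3433  30:1573  31:459
  32:11752  33:3931  34:2498  35:1470  36:97  37:5764  38:3635  39:9946
  40:2771  41:10682  42:3943  43:3837  44:6176  45:5083  46:9612  47:3955
  48:5176  49:10882  50:10069  51:1317  52:4275  53:406  54:6850  55:9456
  56:10834  57:4713  58:6779  59:8617  60:9300  61:5570  62:4250  63:2676
  64:7165  65:5140  66:6865  67:8094  68:10645  69:4874  70:11589  71:9017
  72:9409  73:530  74:448  75:5465  76:1641  77:3999  78:6038  79:7899
  80:4065  81:7331  82:9496  83:7202  84:4209  85:11256  86:5253  87:6319
  88:1813  89:2953  90:8728  91:6507  92:6600  93:7870  94:1841  95:10125
  96:3518  97:5998  98:11531  99:4569  100:2854  101:717  102:10183  103:7966
  104:410  105:11344  106:6977  107:353  108:1948  109:2838  110:7027
Giant step factor: 7195^(-111) ≡ 6943 (mod 12143).
Scan 8707·6943^i mod 12143 for i = 0, 1, …:
  i=0: 8707   i=1: 4847   i=2: 4468   i=3: 8102
  i=4: 5810   i=5: 11927   i=6: 6044   i=7: 9427
  i=8: 891   i=9: 5426     …   i=51: 10487
  i=52: 1813
Match at i=52, j=88: a = 52·111 + 88 = 5860.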